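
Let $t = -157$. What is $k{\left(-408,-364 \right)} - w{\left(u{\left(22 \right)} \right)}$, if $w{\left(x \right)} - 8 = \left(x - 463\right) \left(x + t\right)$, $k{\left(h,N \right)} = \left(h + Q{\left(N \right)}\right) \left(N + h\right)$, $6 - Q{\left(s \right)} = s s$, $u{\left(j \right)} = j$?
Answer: $102537713$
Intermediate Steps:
$Q{\left(s \right)} = 6 - s^{2}$ ($Q{\left(s \right)} = 6 - s s = 6 - s^{2}$)
$k{\left(h,N \right)} = \left(N + h\right) \left(6 + h - N^{2}\right)$ ($k{\left(h,N \right)} = \left(h - \left(-6 + N^{2}\right)\right) \left(N + h\right) = \left(6 + h - N^{2}\right) \left(N + h\right) = \left(N + h\right) \left(6 + h - N^{2}\right)$)
$w{\left(x \right)} = 8 + \left(-463 + x\right) \left(-157 + x\right)$ ($w{\left(x \right)} = 8 + \left(x - 463\right) \left(x - 157\right) = 8 + \left(-463 + x\right) \left(-157 + x\right)$)
$k{\left(-408,-364 \right)} - w{\left(u{\left(22 \right)} \right)} = \left(\left(-408\right)^{2} - -148512 - - 364 \left(-6 + \left(-364\right)^{2}\right) - - 408 \left(-6 + \left(-364\right)^{2}\right)\right) - \left(72699 + 22^{2} - 13640\right) = \left(166464 + 148512 - - 364 \left(-6 + 132496\right) - - 408 \left(-6 + 132496\right)\right) - \left(72699 + 484 - 13640\right) = \left(166464 + 148512 - \left(-364\right) 132490 - \left(-408\right) 132490\right) - 59543 = \left(166464 + 148512 + 48226360 + 54055920\right) - 59543 = 102597256 - 59543 = 102537713$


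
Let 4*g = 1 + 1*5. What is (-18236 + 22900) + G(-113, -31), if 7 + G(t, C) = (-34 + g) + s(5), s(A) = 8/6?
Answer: 27755/6 ≈ 4625.8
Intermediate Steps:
s(A) = 4/3 (s(A) = 8*(1/6) = 4/3)
g = 3/2 (g = (1 + 1*5)/4 = (1 + 5)/4 = (1/4)*6 = 3/2 ≈ 1.5000)
G(t, C) = -229/6 (G(t, C) = -7 + ((-34 + 3/2) + 4/3) = -7 + (-65/2 + 4/3) = -7 - 187/6 = -229/6)
(-18236 + 22900) + G(-113, -31) = (-18236 + 22900) - 229/6 = 4664 - 229/6 = 27755/6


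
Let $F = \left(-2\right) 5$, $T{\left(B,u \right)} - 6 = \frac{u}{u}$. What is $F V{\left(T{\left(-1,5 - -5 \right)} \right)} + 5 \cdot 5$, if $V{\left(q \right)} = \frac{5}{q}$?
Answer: $\frac{125}{7} \approx 17.857$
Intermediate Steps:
$T{\left(B,u \right)} = 7$ ($T{\left(B,u \right)} = 6 + \frac{u}{u} = 6 + 1 = 7$)
$F = -10$
$F V{\left(T{\left(-1,5 - -5 \right)} \right)} + 5 \cdot 5 = - 10 \cdot \frac{5}{7} + 5 \cdot 5 = - 10 \cdot 5 \cdot \frac{1}{7} + 25 = \left(-10\right) \frac{5}{7} + 25 = - \frac{50}{7} + 25 = \frac{125}{7}$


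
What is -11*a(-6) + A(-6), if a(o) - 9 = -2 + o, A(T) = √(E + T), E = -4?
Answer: -11 + I*√10 ≈ -11.0 + 3.1623*I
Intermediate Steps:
A(T) = √(-4 + T)
a(o) = 7 + o (a(o) = 9 + (-2 + o) = 7 + o)
-11*a(-6) + A(-6) = -11*(7 - 6) + √(-4 - 6) = -11*1 + √(-10) = -11 + I*√10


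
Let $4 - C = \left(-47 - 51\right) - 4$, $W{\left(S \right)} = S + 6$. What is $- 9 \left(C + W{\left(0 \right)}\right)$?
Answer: $-1008$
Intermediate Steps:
$W{\left(S \right)} = 6 + S$
$C = 106$ ($C = 4 - \left(\left(-47 - 51\right) - 4\right) = 4 - \left(-98 - 4\right) = 4 - -102 = 4 + 102 = 106$)
$- 9 \left(C + W{\left(0 \right)}\right) = - 9 \left(106 + \left(6 + 0\right)\right) = - 9 \left(106 + 6\right) = \left(-9\right) 112 = -1008$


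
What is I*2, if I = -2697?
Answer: -5394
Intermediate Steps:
I*2 = -2697*2 = -5394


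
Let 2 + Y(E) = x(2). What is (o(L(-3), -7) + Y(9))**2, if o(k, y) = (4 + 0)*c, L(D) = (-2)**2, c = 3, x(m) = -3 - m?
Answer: 25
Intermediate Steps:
Y(E) = -7 (Y(E) = -2 + (-3 - 1*2) = -2 + (-3 - 2) = -2 - 5 = -7)
L(D) = 4
o(k, y) = 12 (o(k, y) = (4 + 0)*3 = 4*3 = 12)
(o(L(-3), -7) + Y(9))**2 = (12 - 7)**2 = 5**2 = 25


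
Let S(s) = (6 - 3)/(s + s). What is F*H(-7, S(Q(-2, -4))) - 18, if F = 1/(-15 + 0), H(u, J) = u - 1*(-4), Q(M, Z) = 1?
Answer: -89/5 ≈ -17.800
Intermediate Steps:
S(s) = 3/(2*s) (S(s) = 3/((2*s)) = 3*(1/(2*s)) = 3/(2*s))
H(u, J) = 4 + u (H(u, J) = u + 4 = 4 + u)
F = -1/15 (F = 1/(-15) = -1/15 ≈ -0.066667)
F*H(-7, S(Q(-2, -4))) - 18 = -(4 - 7)/15 - 18 = -1/15*(-3) - 18 = 1/5 - 18 = -89/5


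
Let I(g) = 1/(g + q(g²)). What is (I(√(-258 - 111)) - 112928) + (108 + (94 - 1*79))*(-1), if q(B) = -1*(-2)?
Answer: 3*(-113051*√41 + 75367*I)/(-2*I + 3*√41) ≈ -1.1305e+5 - 0.051498*I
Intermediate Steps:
q(B) = 2
I(g) = 1/(2 + g) (I(g) = 1/(g + 2) = 1/(2 + g))
(I(√(-258 - 111)) - 112928) + (108 + (94 - 1*79))*(-1) = (1/(2 + √(-258 - 111)) - 112928) + (108 + (94 - 1*79))*(-1) = (1/(2 + √(-369)) - 112928) + (108 + (94 - 79))*(-1) = (1/(2 + 3*I*√41) - 112928) + (108 + 15)*(-1) = (-112928 + 1/(2 + 3*I*√41)) + 123*(-1) = (-112928 + 1/(2 + 3*I*√41)) - 123 = -113051 + 1/(2 + 3*I*√41)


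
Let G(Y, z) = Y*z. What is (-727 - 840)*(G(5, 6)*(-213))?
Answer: 10013130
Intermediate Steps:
(-727 - 840)*(G(5, 6)*(-213)) = (-727 - 840)*((5*6)*(-213)) = -47010*(-213) = -1567*(-6390) = 10013130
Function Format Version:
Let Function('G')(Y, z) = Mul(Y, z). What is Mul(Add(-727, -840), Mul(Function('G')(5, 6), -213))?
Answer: 10013130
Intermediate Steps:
Mul(Add(-727, -840), Mul(Function('G')(5, 6), -213)) = Mul(Add(-727, -840), Mul(Mul(5, 6), -213)) = Mul(-1567, Mul(30, -213)) = Mul(-1567, -6390) = 10013130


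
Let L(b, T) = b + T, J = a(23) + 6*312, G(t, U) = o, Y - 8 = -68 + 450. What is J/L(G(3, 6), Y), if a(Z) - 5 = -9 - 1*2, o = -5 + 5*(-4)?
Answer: 1866/365 ≈ 5.1123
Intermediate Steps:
o = -25 (o = -5 - 20 = -25)
Y = 390 (Y = 8 + (-68 + 450) = 8 + 382 = 390)
a(Z) = -6 (a(Z) = 5 + (-9 - 1*2) = 5 + (-9 - 2) = 5 - 11 = -6)
G(t, U) = -25
J = 1866 (J = -6 + 6*312 = -6 + 1872 = 1866)
L(b, T) = T + b
J/L(G(3, 6), Y) = 1866/(390 - 25) = 1866/365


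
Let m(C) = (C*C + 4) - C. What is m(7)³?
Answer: 97336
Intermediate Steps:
m(C) = 4 + C² - C (m(C) = (C² + 4) - C = (4 + C²) - C = 4 + C² - C)
m(7)³ = (4 + 7² - 1*7)³ = (4 + 49 - 7)³ = 46³ = 97336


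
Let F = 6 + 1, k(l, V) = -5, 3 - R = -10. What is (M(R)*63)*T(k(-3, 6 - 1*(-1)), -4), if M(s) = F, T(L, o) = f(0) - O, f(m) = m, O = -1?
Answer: 441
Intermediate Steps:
R = 13 (R = 3 - 1*(-10) = 3 + 10 = 13)
F = 7
T(L, o) = 1 (T(L, o) = 0 - 1*(-1) = 0 + 1 = 1)
M(s) = 7
(M(R)*63)*T(k(-3, 6 - 1*(-1)), -4) = (7*63)*1 = 441*1 = 441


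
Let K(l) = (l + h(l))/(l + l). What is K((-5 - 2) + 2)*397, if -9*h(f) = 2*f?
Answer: 2779/18 ≈ 154.39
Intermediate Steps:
h(f) = -2*f/9
K(l) = 7/18 (K(l) = (l - 2*l/9)/(l + l) = (7*l/9)/((2*l)) = (7*l/9)*(1/(2*l)) = 7/18)
K((-5 - 2) + 2)*397 = (7/18)*397 = 2779/18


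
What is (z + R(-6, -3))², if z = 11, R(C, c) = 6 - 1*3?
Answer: 196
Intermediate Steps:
R(C, c) = 3 (R(C, c) = 6 - 3 = 3)
(z + R(-6, -3))² = (11 + 3)² = 14² = 196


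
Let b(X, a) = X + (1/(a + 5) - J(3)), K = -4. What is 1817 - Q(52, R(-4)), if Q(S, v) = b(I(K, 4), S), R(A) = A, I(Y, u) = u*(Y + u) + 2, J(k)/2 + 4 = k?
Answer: 103340/57 ≈ 1813.0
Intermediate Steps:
J(k) = -8 + 2*k
I(Y, u) = 2 + u*(Y + u)
b(X, a) = 2 + X + 1/(5 + a) (b(X, a) = X + (1/(a + 5) - (-8 + 2*3)) = X + (1/(5 + a) - (-8 + 6)) = X + (1/(5 + a) - 1*(-2)) = X + (1/(5 + a) + 2) = X + (2 + 1/(5 + a)) = 2 + X + 1/(5 + a))
Q(S, v) = (21 + 4*S)/(5 + S) (Q(S, v) = (11 + 2*S + 5*(2 + 4² - 4*4) + (2 + 4² - 4*4)*S)/(5 + S) = (11 + 2*S + 5*(2 + 16 - 16) + (2 + 16 - 16)*S)/(5 + S) = (11 + 2*S + 5*2 + 2*S)/(5 + S) = (11 + 2*S + 10 + 2*S)/(5 + S) = (21 + 4*S)/(5 + S))
1817 - Q(52, R(-4)) = 1817 - (21 + 4*52)/(5 + 52) = 1817 - (21 + 208)/57 = 1817 - 229/57 = 103340/57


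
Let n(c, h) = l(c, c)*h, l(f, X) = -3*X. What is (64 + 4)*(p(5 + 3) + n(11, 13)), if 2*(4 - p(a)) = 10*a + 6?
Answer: -31824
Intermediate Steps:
p(a) = 1 - 5*a (p(a) = 4 - (10*a + 6)/2 = 4 - (6 + 10*a)/2 = 4 + (-3 - 5*a) = 1 - 5*a)
n(c, h) = -3*c*h (n(c, h) = (-3*c)*h = -3*c*h)
(64 + 4)*(p(5 + 3) + n(11, 13)) = (64 + 4)*((1 - 5*(5 + 3)) - 3*11*13) = 68*((1 - 5*8) - 429) = 68*((1 - 40) - 429) = 68*(-39 - 429) = 68*(-468) = -31824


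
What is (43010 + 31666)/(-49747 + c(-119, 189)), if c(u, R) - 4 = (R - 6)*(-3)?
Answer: -49/33 ≈ -1.4848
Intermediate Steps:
c(u, R) = 22 - 3*R (c(u, R) = 4 + (R - 6)*(-3) = 4 + (-6 + R)*(-3) = 4 + (18 - 3*R) = 22 - 3*R)
(43010 + 31666)/(-49747 + c(-119, 189)) = (43010 + 31666)/(-49747 + (22 - 3*189)) = 74676/(-49747 + (22 - 567)) = 74676/(-49747 - 545) = 74676/(-50292) = 74676*(-1/50292) = -49/33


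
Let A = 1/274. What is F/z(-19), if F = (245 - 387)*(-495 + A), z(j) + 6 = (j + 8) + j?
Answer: -9629659/4932 ≈ -1952.5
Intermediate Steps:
A = 1/274 ≈ 0.0036496
z(j) = 2 + 2*j (z(j) = -6 + ((j + 8) + j) = -6 + ((8 + j) + j) = -6 + (8 + 2*j) = 2 + 2*j)
F = 9629659/137 (F = (245 - 387)*(-495 + 1/274) = -142*(-135629/274) = 9629659/137 ≈ 70290.)
F/z(-19) = 9629659/(137*(2 + 2*(-19))) = 9629659/(137*(2 - 38)) = (9629659/137)/(-36) = (9629659/137)*(-1/36) = -9629659/4932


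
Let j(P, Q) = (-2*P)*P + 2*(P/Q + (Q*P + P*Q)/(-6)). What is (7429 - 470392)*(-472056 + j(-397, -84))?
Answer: 5246737302455/14 ≈ 3.7477e+11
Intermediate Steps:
j(P, Q) = -2*P**2 + 2*P/Q - 2*P*Q/3 (j(P, Q) = -2*P**2 + 2*(P/Q + (P*Q + P*Q)*(-1/6)) = -2*P**2 + 2*(P/Q + (2*P*Q)*(-1/6)) = -2*P**2 + 2*(P/Q - P*Q/3) = -2*P**2 + (2*P/Q - 2*P*Q/3) = -2*P**2 + 2*P/Q - 2*P*Q/3)
(7429 - 470392)*(-472056 + j(-397, -84)) = (7429 - 470392)*(-472056 - 2/3*(-397)*(-3 - 84*(-84 + 3*(-397)))/(-84)) = -462963*(-472056 - 2/3*(-397)*(-1/84)*(-3 - 84*(-84 - 1191))) = -462963*(-472056 - 2/3*(-397)*(-1/84)*(-3 - 84*(-1275))) = -462963*(-472056 - 2/3*(-397)*(-1/84)*(-3 + 107100)) = -462963*(-472056 - 2/3*(-397)*(-1/84)*107097) = -462963*(-472056 - 14172503/42) = -462963*(-33998855/42) = 5246737302455/14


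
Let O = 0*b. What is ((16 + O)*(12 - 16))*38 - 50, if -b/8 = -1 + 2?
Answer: -2482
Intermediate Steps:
b = -8 (b = -8*(-1 + 2) = -8*1 = -8)
O = 0 (O = 0*(-8) = 0)
((16 + O)*(12 - 16))*38 - 50 = ((16 + 0)*(12 - 16))*38 - 50 = (16*(-4))*38 - 50 = -64*38 - 50 = -2432 - 50 = -2482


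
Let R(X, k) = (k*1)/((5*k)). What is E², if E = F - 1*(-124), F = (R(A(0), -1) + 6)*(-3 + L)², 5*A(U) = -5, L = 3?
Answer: 15376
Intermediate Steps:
A(U) = -1 (A(U) = (⅕)*(-5) = -1)
R(X, k) = ⅕ (R(X, k) = k*(1/(5*k)) = ⅕)
F = 0 (F = (⅕ + 6)*(-3 + 3)² = (31/5)*0² = (31/5)*0 = 0)
E = 124 (E = 0 - 1*(-124) = 0 + 124 = 124)
E² = 124² = 15376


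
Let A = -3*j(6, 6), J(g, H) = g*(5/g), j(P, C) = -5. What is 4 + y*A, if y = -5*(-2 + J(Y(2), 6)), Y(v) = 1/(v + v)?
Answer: -221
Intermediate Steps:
Y(v) = 1/(2*v)
J(g, H) = 5
A = 15 (A = -3*(-5) = 15)
y = -15 (y = -5*(-2 + 5) = -5*3 = -15)
4 + y*A = 4 - 15*15 = 4 - 225 = -221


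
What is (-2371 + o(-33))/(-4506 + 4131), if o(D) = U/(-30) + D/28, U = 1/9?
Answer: 8966849/1417500 ≈ 6.3258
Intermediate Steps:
U = ⅑ ≈ 0.11111
o(D) = -1/270 + D/28 (o(D) = (⅑)/(-30) + D/28 = (⅑)*(-1/30) + D*(1/28) = -1/270 + D/28)
(-2371 + o(-33))/(-4506 + 4131) = (-2371 + (-1/270 + (1/28)*(-33)))/(-4506 + 4131) = (-2371 + (-1/270 - 33/28))/(-375) = (-2371 - 4469/3780)*(-1/375) = -8966849/3780*(-1/375) = 8966849/1417500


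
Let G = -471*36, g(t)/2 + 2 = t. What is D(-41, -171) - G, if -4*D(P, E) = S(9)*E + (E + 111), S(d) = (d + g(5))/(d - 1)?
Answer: 545637/32 ≈ 17051.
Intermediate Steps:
g(t) = -4 + 2*t
S(d) = (6 + d)/(-1 + d) (S(d) = (d + (-4 + 2*5))/(d - 1) = (d + (-4 + 10))/(-1 + d) = (d + 6)/(-1 + d) = (6 + d)/(-1 + d))
G = -16956
D(P, E) = -111/4 - 23*E/32 (D(P, E) = -(((6 + 9)/(-1 + 9))*E + (E + 111))/4 = -((15/8)*E + (111 + E))/4 = -(((⅛)*15)*E + (111 + E))/4 = -(15*E/8 + (111 + E))/4 = -(111 + 23*E/8)/4 = -111/4 - 23*E/32)
D(-41, -171) - G = (-111/4 - 23/32*(-171)) - 1*(-16956) = (-111/4 + 3933/32) + 16956 = 3045/32 + 16956 = 545637/32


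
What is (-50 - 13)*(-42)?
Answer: 2646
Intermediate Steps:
(-50 - 13)*(-42) = -63*(-42) = 2646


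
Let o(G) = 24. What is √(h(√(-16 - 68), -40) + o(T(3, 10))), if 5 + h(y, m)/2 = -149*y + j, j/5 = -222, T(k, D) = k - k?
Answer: √(-2206 - 596*I*√21) ≈ 25.542 - 53.464*I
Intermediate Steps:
T(k, D) = 0
j = -1110 (j = 5*(-222) = -1110)
h(y, m) = -2230 - 298*y (h(y, m) = -10 + 2*(-149*y - 1110) = -10 + 2*(-1110 - 149*y) = -10 + (-2220 - 298*y) = -2230 - 298*y)
√(h(√(-16 - 68), -40) + o(T(3, 10))) = √((-2230 - 298*√(-16 - 68)) + 24) = √((-2230 - 596*I*√21) + 24) = √(-2206 - 596*I*√21)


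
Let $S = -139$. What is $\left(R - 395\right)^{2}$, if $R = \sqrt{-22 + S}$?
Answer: $\left(395 - i \sqrt{161}\right)^{2} \approx 1.5586 \cdot 10^{5} - 10024.0 i$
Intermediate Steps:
$R = i \sqrt{161}$ ($R = \sqrt{-22 - 139} = \sqrt{-161} = i \sqrt{161} \approx 12.689 i$)
$\left(R - 395\right)^{2} = \left(i \sqrt{161} - 395\right)^{2} = \left(-395 + i \sqrt{161}\right)^{2}$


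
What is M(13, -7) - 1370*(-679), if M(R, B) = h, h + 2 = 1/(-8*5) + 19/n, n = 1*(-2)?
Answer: 37208739/40 ≈ 9.3022e+5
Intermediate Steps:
n = -2
h = -461/40 (h = -2 + (1/(-8*5) + 19/(-2)) = -2 + (-⅛*⅕ + 19*(-½)) = -2 + (-1/40 - 19/2) = -2 - 381/40 = -461/40 ≈ -11.525)
M(R, B) = -461/40
M(13, -7) - 1370*(-679) = -461/40 - 1370*(-679) = -461/40 + 930230 = 37208739/40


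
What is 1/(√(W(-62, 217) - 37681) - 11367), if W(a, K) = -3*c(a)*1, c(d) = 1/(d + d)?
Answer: -1409508/16026549877 - 2*I*√144845671/16026549877 ≈ -8.7948e-5 - 1.5019e-6*I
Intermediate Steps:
c(d) = 1/(2*d)
W(a, K) = -3/(2*a) (W(a, K) = -3/(2*a)*1 = -3/(2*a))
1/(√(W(-62, 217) - 37681) - 11367) = 1/(√(-3/2/(-62) - 37681) - 11367) = 1/(√(-3/2*(-1/62) - 37681) - 11367) = 1/(√(3/124 - 37681) - 11367) = 1/(√(-4672441/124) - 11367) = 1/(I*√144845671/62 - 11367) = 1/(-11367 + I*√144845671/62)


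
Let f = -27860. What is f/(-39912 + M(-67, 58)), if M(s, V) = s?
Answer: 27860/39979 ≈ 0.69687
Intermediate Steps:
f/(-39912 + M(-67, 58)) = -27860/(-39912 - 67) = -27860/(-39979) = -27860*(-1/39979) = 27860/39979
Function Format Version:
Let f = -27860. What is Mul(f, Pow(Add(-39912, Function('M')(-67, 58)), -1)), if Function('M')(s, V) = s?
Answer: Rational(27860, 39979) ≈ 0.69687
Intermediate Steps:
Mul(f, Pow(Add(-39912, Function('M')(-67, 58)), -1)) = Mul(-27860, Pow(Add(-39912, -67), -1)) = Mul(-27860, Pow(-39979, -1)) = Mul(-27860, Rational(-1, 39979)) = Rational(27860, 39979)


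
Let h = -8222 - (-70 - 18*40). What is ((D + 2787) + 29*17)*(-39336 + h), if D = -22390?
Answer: 893736480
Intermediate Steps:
h = -7432 (h = -8222 - (-70 - 720) = -8222 - 1*(-790) = -8222 + 790 = -7432)
((D + 2787) + 29*17)*(-39336 + h) = ((-22390 + 2787) + 29*17)*(-39336 - 7432) = (-19603 + 493)*(-46768) = -19110*(-46768) = 893736480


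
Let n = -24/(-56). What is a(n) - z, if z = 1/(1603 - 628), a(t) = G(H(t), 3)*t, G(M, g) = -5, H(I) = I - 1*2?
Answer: -14632/6825 ≈ -2.1439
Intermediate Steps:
H(I) = -2 + I (H(I) = I - 2 = -2 + I)
n = 3/7 (n = -24*(-1/56) = 3/7 ≈ 0.42857)
a(t) = -5*t
z = 1/975 ≈ 0.0010256
a(n) - z = -5*3/7 - 1*1/975 = -15/7 - 1/975 = -14632/6825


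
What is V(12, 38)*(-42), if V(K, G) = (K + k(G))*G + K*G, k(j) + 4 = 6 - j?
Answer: 19152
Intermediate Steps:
k(j) = 2 - j (k(j) = -4 + (6 - j) = 2 - j)
V(K, G) = G*K + G*(2 + K - G) (V(K, G) = (K + (2 - G))*G + K*G = (2 + K - G)*G + G*K = G*(2 + K - G) + G*K = G*K + G*(2 + K - G))
V(12, 38)*(-42) = (38*(2 - 1*38 + 2*12))*(-42) = (38*(2 - 38 + 24))*(-42) = (38*(-12))*(-42) = -456*(-42) = 19152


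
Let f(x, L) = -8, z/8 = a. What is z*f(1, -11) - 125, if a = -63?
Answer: 3907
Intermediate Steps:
z = -504 (z = 8*(-63) = -504)
z*f(1, -11) - 125 = -504*(-8) - 125 = 4032 - 125 = 3907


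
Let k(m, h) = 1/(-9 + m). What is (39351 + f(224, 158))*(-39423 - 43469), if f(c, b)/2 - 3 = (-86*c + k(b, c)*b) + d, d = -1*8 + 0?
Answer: -10067482076/149 ≈ -6.7567e+7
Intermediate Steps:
d = -8 (d = -8 + 0 = -8)
f(c, b) = -10 - 172*c + 2*b/(-9 + b) (f(c, b) = 6 + 2*((-86*c + b/(-9 + b)) - 8) = 6 + 2*(-8 - 86*c + b/(-9 + b)) = 6 + (-16 - 172*c + 2*b/(-9 + b)) = -10 - 172*c + 2*b/(-9 + b))
(39351 + f(224, 158))*(-39423 - 43469) = (39351 + 2*(45 - 4*158 + 774*224 - 86*158*224)/(-9 + 158))*(-39423 - 43469) = (39351 + 2*(45 - 632 + 173376 - 3043712)/149)*(-82892) = (39351 + 2*(1/149)*(-2870923))*(-82892) = (39351 - 5741846/149)*(-82892) = (121453/149)*(-82892) = -10067482076/149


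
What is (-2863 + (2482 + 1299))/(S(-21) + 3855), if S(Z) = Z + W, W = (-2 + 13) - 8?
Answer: 306/1279 ≈ 0.23925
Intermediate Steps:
W = 3 (W = 11 - 8 = 3)
S(Z) = 3 + Z (S(Z) = Z + 3 = 3 + Z)
(-2863 + (2482 + 1299))/(S(-21) + 3855) = (-2863 + (2482 + 1299))/((3 - 21) + 3855) = (-2863 + 3781)/(-18 + 3855) = 918/3837 = 918*(1/3837) = 306/1279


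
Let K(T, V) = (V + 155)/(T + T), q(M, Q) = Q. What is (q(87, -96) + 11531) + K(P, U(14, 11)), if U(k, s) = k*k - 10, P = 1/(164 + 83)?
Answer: 107097/2 ≈ 53549.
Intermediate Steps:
P = 1/247 ≈ 0.0040486
U(k, s) = -10 + k**2 (U(k, s) = k**2 - 10 = -10 + k**2)
K(T, V) = (155 + V)/(2*T) (K(T, V) = (155 + V)/((2*T)) = (155 + V)*(1/(2*T)) = (155 + V)/(2*T))
(q(87, -96) + 11531) + K(P, U(14, 11)) = (-96 + 11531) + (155 + (-10 + 14**2))/(2*(1/247)) = 11435 + (1/2)*247*(155 + (-10 + 196)) = 11435 + (1/2)*247*(155 + 186) = 11435 + (1/2)*247*341 = 11435 + 84227/2 = 107097/2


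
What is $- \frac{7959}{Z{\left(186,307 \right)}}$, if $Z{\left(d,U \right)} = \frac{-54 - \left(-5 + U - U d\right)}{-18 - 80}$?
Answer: $\frac{389991}{28373} \approx 13.745$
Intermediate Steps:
$Z{\left(d,U \right)} = \frac{1}{2} + \frac{U}{98} - \frac{U d}{98}$ ($Z{\left(d,U \right)} = \frac{-54 + \left(5 - U + U d\right)}{-98} = \left(-49 - U + U d\right) \left(- \frac{1}{98}\right) = \frac{1}{2} + \frac{U}{98} - \frac{U d}{98}$)
$- \frac{7959}{Z{\left(186,307 \right)}} = - \frac{7959}{\frac{1}{2} + \frac{1}{98} \cdot 307 - \frac{307}{98} \cdot 186} = - \frac{7959}{\frac{1}{2} + \frac{307}{98} - \frac{28551}{49}} = - \frac{7959}{- \frac{28373}{49}} = \left(-7959\right) \left(- \frac{49}{28373}\right) = \frac{389991}{28373}$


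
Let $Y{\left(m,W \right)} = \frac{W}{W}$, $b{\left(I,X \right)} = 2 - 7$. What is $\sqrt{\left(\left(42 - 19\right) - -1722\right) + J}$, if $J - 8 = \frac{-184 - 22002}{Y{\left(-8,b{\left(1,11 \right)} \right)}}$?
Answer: $7 i \sqrt{417} \approx 142.94 i$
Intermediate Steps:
$b{\left(I,X \right)} = -5$
$Y{\left(m,W \right)} = 1$
$J = -22178$ ($J = 8 + \frac{-184 - 22002}{1} = 8 + \left(-184 - 22002\right) 1 = 8 - 22186 = -22178$)
$\sqrt{\left(\left(42 - 19\right) - -1722\right) + J} = \sqrt{\left(\left(42 - 19\right) - -1722\right) - 22178} = \sqrt{\left(23 + 1722\right) - 22178} = \sqrt{1745 - 22178} = \sqrt{-20433} = 7 i \sqrt{417}$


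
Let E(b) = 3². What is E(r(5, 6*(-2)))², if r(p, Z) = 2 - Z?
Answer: 81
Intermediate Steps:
E(b) = 9
E(r(5, 6*(-2)))² = 9² = 81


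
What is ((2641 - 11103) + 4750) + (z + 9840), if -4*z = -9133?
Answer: 33645/4 ≈ 8411.3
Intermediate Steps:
z = 9133/4 (z = -¼*(-9133) = 9133/4 ≈ 2283.3)
((2641 - 11103) + 4750) + (z + 9840) = ((2641 - 11103) + 4750) + (9133/4 + 9840) = (-8462 + 4750) + 48493/4 = -3712 + 48493/4 = 33645/4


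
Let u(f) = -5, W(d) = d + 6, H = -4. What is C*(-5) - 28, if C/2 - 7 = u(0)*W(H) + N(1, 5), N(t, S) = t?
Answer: -8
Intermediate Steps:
W(d) = 6 + d
C = -4 (C = 14 + 2*(-5*(6 - 4) + 1) = 14 + 2*(-5*2 + 1) = 14 + 2*(-10 + 1) = 14 + 2*(-9) = 14 - 18 = -4)
C*(-5) - 28 = -4*(-5) - 28 = 20 - 28 = -8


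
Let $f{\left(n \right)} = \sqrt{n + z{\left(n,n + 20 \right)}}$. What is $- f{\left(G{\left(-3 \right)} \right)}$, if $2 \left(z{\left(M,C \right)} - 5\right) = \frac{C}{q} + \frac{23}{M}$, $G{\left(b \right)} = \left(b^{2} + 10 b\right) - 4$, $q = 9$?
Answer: $- \frac{i \sqrt{4666}}{15} \approx - 4.5539 i$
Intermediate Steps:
$G{\left(b \right)} = -4 + b^{2} + 10 b$
$z{\left(M,C \right)} = 5 + \frac{C}{18} + \frac{23}{2 M}$ ($z{\left(M,C \right)} = 5 + \frac{\frac{C}{9} + \frac{23}{M}}{2} = 5 + \frac{\frac{23}{M} + \frac{C}{9}}{2} = 5 + \left(\frac{C}{18} + \frac{23}{2 M}\right) = 5 + \frac{C}{18} + \frac{23}{2 M}$)
$f{\left(n \right)} = \sqrt{n + \frac{207 + n \left(110 + n\right)}{18 n}}$ ($f{\left(n \right)} = \sqrt{n + \frac{207 + n \left(90 + \left(n + 20\right)\right)}{18 n}} = \sqrt{n + \frac{207 + n \left(90 + \left(20 + n\right)\right)}{18 n}} = \sqrt{n + \frac{207 + n \left(110 + n\right)}{18 n}}$)
$- f{\left(G{\left(-3 \right)} \right)} = - \frac{\sqrt{220 + 38 \left(-4 + \left(-3\right)^{2} + 10 \left(-3\right)\right) + \frac{414}{-4 + \left(-3\right)^{2} + 10 \left(-3\right)}}}{6} = - \frac{\sqrt{220 + 38 \left(-4 + 9 - 30\right) + \frac{414}{-4 + 9 - 30}}}{6} = - \frac{\sqrt{220 + 38 \left(-25\right) + \frac{414}{-25}}}{6} = - \frac{\sqrt{220 - 950 + 414 \left(- \frac{1}{25}\right)}}{6} = - \frac{\sqrt{220 - 950 - \frac{414}{25}}}{6} = - \frac{\sqrt{- \frac{18664}{25}}}{6} = - \frac{\frac{2}{5} i \sqrt{4666}}{6} = - \frac{i \sqrt{4666}}{15}$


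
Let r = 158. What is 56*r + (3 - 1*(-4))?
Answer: 8855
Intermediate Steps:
56*r + (3 - 1*(-4)) = 56*158 + (3 - 1*(-4)) = 8848 + (3 + 4) = 8848 + 7 = 8855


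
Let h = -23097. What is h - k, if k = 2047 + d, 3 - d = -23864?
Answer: -49011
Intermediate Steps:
d = 23867 (d = 3 - 1*(-23864) = 3 + 23864 = 23867)
k = 25914 (k = 2047 + 23867 = 25914)
h - k = -23097 - 1*25914 = -23097 - 25914 = -49011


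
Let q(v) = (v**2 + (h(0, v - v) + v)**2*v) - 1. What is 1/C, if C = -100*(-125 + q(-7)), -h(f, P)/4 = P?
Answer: 1/42000 ≈ 2.3810e-5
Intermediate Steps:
h(f, P) = -4*P
q(v) = -1 + v**2 + v**3 (q(v) = (v**2 + (-4*(v - v) + v)**2*v) - 1 = (v**2 + (-4*0 + v)**2*v) - 1 = (v**2 + (0 + v)**2*v) - 1 = (v**2 + v**2*v) - 1 = (v**2 + v**3) - 1 = -1 + v**2 + v**3)
C = 42000 (C = -100*(-125 + (-1 + (-7)**2 + (-7)**3)) = -100*(-125 + (-1 + 49 - 343)) = -100*(-125 - 295) = -100*(-420) = 42000)
1/C = 1/42000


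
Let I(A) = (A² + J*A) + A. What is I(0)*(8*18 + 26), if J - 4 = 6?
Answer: 0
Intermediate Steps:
J = 10 (J = 4 + 6 = 10)
I(A) = A² + 11*A (I(A) = (A² + 10*A) + A = A² + 11*A)
I(0)*(8*18 + 26) = (0*(11 + 0))*(8*18 + 26) = (0*11)*(144 + 26) = 0*170 = 0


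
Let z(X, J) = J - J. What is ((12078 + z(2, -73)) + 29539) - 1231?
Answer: 40386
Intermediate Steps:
z(X, J) = 0
((12078 + z(2, -73)) + 29539) - 1231 = ((12078 + 0) + 29539) - 1231 = (12078 + 29539) - 1231 = 41617 - 1231 = 40386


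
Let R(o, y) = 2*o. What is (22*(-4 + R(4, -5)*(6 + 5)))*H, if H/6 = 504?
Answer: 5588352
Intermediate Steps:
H = 3024 (H = 6*504 = 3024)
(22*(-4 + R(4, -5)*(6 + 5)))*H = (22*(-4 + (2*4)*(6 + 5)))*3024 = (22*(-4 + 8*11))*3024 = (22*(-4 + 88))*3024 = (22*84)*3024 = 1848*3024 = 5588352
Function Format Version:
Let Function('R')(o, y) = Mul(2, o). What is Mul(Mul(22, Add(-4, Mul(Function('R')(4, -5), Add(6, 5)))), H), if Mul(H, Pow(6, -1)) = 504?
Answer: 5588352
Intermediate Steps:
H = 3024 (H = Mul(6, 504) = 3024)
Mul(Mul(22, Add(-4, Mul(Function('R')(4, -5), Add(6, 5)))), H) = Mul(Mul(22, Add(-4, Mul(Mul(2, 4), Add(6, 5)))), 3024) = Mul(Mul(22, Add(-4, Mul(8, 11))), 3024) = Mul(Mul(22, Add(-4, 88)), 3024) = Mul(Mul(22, 84), 3024) = Mul(1848, 3024) = 5588352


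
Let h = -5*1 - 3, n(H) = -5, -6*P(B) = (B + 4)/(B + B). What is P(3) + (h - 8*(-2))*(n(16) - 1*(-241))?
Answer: 67961/36 ≈ 1887.8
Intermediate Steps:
P(B) = -(4 + B)/(12*B) (P(B) = -(B + 4)/(6*(B + B)) = -(4 + B)/(6*(2*B)) = -(4 + B)*1/(2*B)/6 = -(4 + B)/(12*B))
h = -8 (h = -5 - 3 = -8)
P(3) + (h - 8*(-2))*(n(16) - 1*(-241)) = (1/12)*(-4 - 1*3)/3 + (-8 - 8*(-2))*(-5 - 1*(-241)) = (1/12)*(⅓)*(-4 - 3) + (-8 + 16)*(-5 + 241) = (1/12)*(⅓)*(-7) + 8*236 = -7/36 + 1888 = 67961/36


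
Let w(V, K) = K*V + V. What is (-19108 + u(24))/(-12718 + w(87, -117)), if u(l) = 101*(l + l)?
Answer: 1426/2281 ≈ 0.62516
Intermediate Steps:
u(l) = 202*l (u(l) = 101*(2*l) = 202*l)
w(V, K) = V + K*V
(-19108 + u(24))/(-12718 + w(87, -117)) = (-19108 + 202*24)/(-12718 + 87*(1 - 117)) = (-19108 + 4848)/(-12718 + 87*(-116)) = -14260/(-12718 - 10092) = -14260/(-22810) = -14260*(-1/22810) = 1426/2281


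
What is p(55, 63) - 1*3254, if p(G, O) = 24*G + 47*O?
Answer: 1027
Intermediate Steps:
p(55, 63) - 1*3254 = (24*55 + 47*63) - 1*3254 = (1320 + 2961) - 3254 = 4281 - 3254 = 1027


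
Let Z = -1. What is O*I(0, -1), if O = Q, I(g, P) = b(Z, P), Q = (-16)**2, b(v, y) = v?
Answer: -256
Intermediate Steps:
Q = 256
I(g, P) = -1
O = 256
O*I(0, -1) = 256*(-1) = -256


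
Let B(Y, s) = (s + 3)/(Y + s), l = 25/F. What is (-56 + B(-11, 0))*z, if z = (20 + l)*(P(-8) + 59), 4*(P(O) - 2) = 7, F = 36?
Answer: -115749905/1584 ≈ -73074.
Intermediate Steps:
P(O) = 15/4 (P(O) = 2 + (¼)*7 = 2 + 7/4 = 15/4)
l = 25/36 ≈ 0.69444
B(Y, s) = (3 + s)/(Y + s)
z = 186995/144 (z = (20 + 25/36)*(15/4 + 59) = (745/36)*(251/4) = 186995/144 ≈ 1298.6)
(-56 + B(-11, 0))*z = (-56 + (3 + 0)/(-11 + 0))*(186995/144) = (-56 + 3/(-11))*(186995/144) = (-56 - 1/11*3)*(186995/144) = (-56 - 3/11)*(186995/144) = -619/11*186995/144 = -115749905/1584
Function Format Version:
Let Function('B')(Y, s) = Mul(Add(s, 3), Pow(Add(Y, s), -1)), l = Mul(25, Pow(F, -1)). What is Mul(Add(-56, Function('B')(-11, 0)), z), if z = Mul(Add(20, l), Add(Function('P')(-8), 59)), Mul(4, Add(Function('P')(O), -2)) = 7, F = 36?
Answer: Rational(-115749905, 1584) ≈ -73074.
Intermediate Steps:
Function('P')(O) = Rational(15, 4) (Function('P')(O) = Add(2, Mul(Rational(1, 4), 7)) = Add(2, Rational(7, 4)) = Rational(15, 4))
l = Rational(25, 36) (l = Mul(25, Pow(36, -1)) = Mul(25, Rational(1, 36)) = Rational(25, 36) ≈ 0.69444)
Function('B')(Y, s) = Mul(Pow(Add(Y, s), -1), Add(3, s)) (Function('B')(Y, s) = Mul(Add(3, s), Pow(Add(Y, s), -1)) = Mul(Pow(Add(Y, s), -1), Add(3, s)))
z = Rational(186995, 144) (z = Mul(Add(20, Rational(25, 36)), Add(Rational(15, 4), 59)) = Mul(Rational(745, 36), Rational(251, 4)) = Rational(186995, 144) ≈ 1298.6)
Mul(Add(-56, Function('B')(-11, 0)), z) = Mul(Add(-56, Mul(Pow(Add(-11, 0), -1), Add(3, 0))), Rational(186995, 144)) = Mul(Add(-56, Mul(Pow(-11, -1), 3)), Rational(186995, 144)) = Mul(Add(-56, Mul(Rational(-1, 11), 3)), Rational(186995, 144)) = Mul(Add(-56, Rational(-3, 11)), Rational(186995, 144)) = Mul(Rational(-619, 11), Rational(186995, 144)) = Rational(-115749905, 1584)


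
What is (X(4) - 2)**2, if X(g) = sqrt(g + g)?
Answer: 12 - 8*sqrt(2) ≈ 0.68629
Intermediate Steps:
X(g) = sqrt(2)*sqrt(g) (X(g) = sqrt(2*g) = sqrt(2)*sqrt(g))
(X(4) - 2)**2 = (sqrt(2)*sqrt(4) - 2)**2 = (sqrt(2)*2 - 2)**2 = (2*sqrt(2) - 2)**2 = (-2 + 2*sqrt(2))**2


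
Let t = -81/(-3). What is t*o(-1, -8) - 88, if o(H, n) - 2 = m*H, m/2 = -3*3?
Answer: 452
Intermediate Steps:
t = 27 (t = -81*(-⅓) = 27)
m = -18 (m = 2*(-3*3) = 2*(-1*9) = 2*(-9) = -18)
o(H, n) = 2 - 18*H
t*o(-1, -8) - 88 = 27*(2 - 18*(-1)) - 88 = 27*(2 + 18) - 88 = 27*20 - 88 = 540 - 88 = 452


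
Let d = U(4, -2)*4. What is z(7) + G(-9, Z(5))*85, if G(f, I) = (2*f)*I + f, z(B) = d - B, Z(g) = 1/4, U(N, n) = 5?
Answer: -2269/2 ≈ -1134.5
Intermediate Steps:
d = 20 (d = 5*4 = 20)
Z(g) = 1/4
z(B) = 20 - B
G(f, I) = f + 2*I*f (G(f, I) = 2*I*f + f = f + 2*I*f)
z(7) + G(-9, Z(5))*85 = (20 - 1*7) - 9*(1 + 2*(1/4))*85 = (20 - 7) - 9*(1 + 1/2)*85 = 13 - 9*3/2*85 = 13 - 27/2*85 = 13 - 2295/2 = -2269/2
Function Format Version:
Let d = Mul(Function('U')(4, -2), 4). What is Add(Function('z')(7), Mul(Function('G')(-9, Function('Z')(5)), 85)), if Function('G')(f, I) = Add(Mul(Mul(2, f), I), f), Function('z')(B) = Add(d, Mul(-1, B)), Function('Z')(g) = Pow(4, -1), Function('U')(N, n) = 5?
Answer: Rational(-2269, 2) ≈ -1134.5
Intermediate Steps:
d = 20 (d = Mul(5, 4) = 20)
Function('Z')(g) = Rational(1, 4)
Function('z')(B) = Add(20, Mul(-1, B))
Function('G')(f, I) = Add(f, Mul(2, I, f)) (Function('G')(f, I) = Add(Mul(2, I, f), f) = Add(f, Mul(2, I, f)))
Add(Function('z')(7), Mul(Function('G')(-9, Function('Z')(5)), 85)) = Add(Add(20, Mul(-1, 7)), Mul(Mul(-9, Add(1, Mul(2, Rational(1, 4)))), 85)) = Add(Add(20, -7), Mul(Mul(-9, Add(1, Rational(1, 2))), 85)) = Add(13, Mul(Mul(-9, Rational(3, 2)), 85)) = Add(13, Mul(Rational(-27, 2), 85)) = Add(13, Rational(-2295, 2)) = Rational(-2269, 2)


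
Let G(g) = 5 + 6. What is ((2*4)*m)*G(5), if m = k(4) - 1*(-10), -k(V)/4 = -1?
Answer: 1232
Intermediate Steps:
k(V) = 4 (k(V) = -4*(-1) = 4)
G(g) = 11
m = 14 (m = 4 - 1*(-10) = 4 + 10 = 14)
((2*4)*m)*G(5) = ((2*4)*14)*11 = (8*14)*11 = 112*11 = 1232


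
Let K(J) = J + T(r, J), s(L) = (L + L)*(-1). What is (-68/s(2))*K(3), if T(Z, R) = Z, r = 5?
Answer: 136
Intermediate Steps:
s(L) = -2*L (s(L) = (2*L)*(-1) = -2*L)
K(J) = 5 + J (K(J) = J + 5 = 5 + J)
(-68/s(2))*K(3) = (-68/((-2*2)))*(5 + 3) = -68/(-4)*8 = -68*(-¼)*8 = 17*8 = 136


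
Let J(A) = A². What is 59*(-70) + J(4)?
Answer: -4114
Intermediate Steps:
59*(-70) + J(4) = 59*(-70) + 4² = -4130 + 16 = -4114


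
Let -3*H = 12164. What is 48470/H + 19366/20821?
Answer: -1396006793/126633322 ≈ -11.024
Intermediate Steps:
H = -12164/3 (H = -⅓*12164 = -12164/3 ≈ -4054.7)
48470/H + 19366/20821 = 48470/(-12164/3) + 19366/20821 = 48470*(-3/12164) + 19366*(1/20821) = -72705/6082 + 19366/20821 = -1396006793/126633322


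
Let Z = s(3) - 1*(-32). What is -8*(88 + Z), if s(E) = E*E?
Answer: -1032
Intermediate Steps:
s(E) = E²
Z = 41 (Z = 3² - 1*(-32) = 9 + 32 = 41)
-8*(88 + Z) = -8*(88 + 41) = -8*129 = -1032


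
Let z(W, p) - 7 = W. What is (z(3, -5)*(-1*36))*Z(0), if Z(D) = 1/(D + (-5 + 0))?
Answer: 72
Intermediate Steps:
z(W, p) = 7 + W
Z(D) = 1/(-5 + D) (Z(D) = 1/(D - 5) = 1/(-5 + D))
(z(3, -5)*(-1*36))*Z(0) = ((7 + 3)*(-1*36))/(-5 + 0) = (10*(-36))/(-5) = -360*(-1/5) = 72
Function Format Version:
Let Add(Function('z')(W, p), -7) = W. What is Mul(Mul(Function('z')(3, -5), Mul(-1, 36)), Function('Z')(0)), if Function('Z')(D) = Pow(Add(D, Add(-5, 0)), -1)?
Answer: 72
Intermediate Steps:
Function('z')(W, p) = Add(7, W)
Function('Z')(D) = Pow(Add(-5, D), -1) (Function('Z')(D) = Pow(Add(D, -5), -1) = Pow(Add(-5, D), -1))
Mul(Mul(Function('z')(3, -5), Mul(-1, 36)), Function('Z')(0)) = Mul(Mul(Add(7, 3), Mul(-1, 36)), Pow(Add(-5, 0), -1)) = Mul(Mul(10, -36), Pow(-5, -1)) = Mul(-360, Rational(-1, 5)) = 72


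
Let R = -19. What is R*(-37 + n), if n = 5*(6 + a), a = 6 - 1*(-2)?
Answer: -627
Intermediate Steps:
a = 8 (a = 6 + 2 = 8)
n = 70 (n = 5*(6 + 8) = 5*14 = 70)
R*(-37 + n) = -19*(-37 + 70) = -19*33 = -627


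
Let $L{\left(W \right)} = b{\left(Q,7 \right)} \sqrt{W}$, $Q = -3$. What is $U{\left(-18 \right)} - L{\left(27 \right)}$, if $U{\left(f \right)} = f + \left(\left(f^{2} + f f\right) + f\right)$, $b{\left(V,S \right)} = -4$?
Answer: $612 + 12 \sqrt{3} \approx 632.78$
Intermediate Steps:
$U{\left(f \right)} = 2 f + 2 f^{2}$ ($U{\left(f \right)} = f + \left(\left(f^{2} + f^{2}\right) + f\right) = f + \left(2 f^{2} + f\right) = f + \left(f + 2 f^{2}\right) = 2 f + 2 f^{2}$)
$L{\left(W \right)} = - 4 \sqrt{W}$
$U{\left(-18 \right)} - L{\left(27 \right)} = 2 \left(-18\right) \left(1 - 18\right) - - 4 \sqrt{27} = 2 \left(-18\right) \left(-17\right) - - 4 \cdot 3 \sqrt{3} = 612 - - 12 \sqrt{3} = 612 + 12 \sqrt{3}$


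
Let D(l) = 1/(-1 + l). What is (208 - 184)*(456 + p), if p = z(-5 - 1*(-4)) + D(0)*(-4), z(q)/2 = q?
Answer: 10992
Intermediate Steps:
z(q) = 2*q
p = 2 (p = 2*(-5 - 1*(-4)) - 4/(-1 + 0) = 2*(-5 + 4) - 4/(-1) = 2*(-1) - 1*(-4) = -2 + 4 = 2)
(208 - 184)*(456 + p) = (208 - 184)*(456 + 2) = 24*458 = 10992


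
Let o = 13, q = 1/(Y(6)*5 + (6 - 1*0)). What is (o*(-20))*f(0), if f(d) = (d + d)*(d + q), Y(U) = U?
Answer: 0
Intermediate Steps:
q = 1/36 (q = 1/(6*5 + (6 - 1*0)) = 1/(30 + (6 + 0)) = 1/(30 + 6) = 1/36 ≈ 0.027778)
f(d) = 2*d*(1/36 + d) (f(d) = (d + d)*(d + 1/36) = (2*d)*(1/36 + d) = 2*d*(1/36 + d))
(o*(-20))*f(0) = (13*(-20))*((1/18)*0*(1 + 36*0)) = -130*0*(1 + 0)/9 = -130*0/9 = -260*0 = 0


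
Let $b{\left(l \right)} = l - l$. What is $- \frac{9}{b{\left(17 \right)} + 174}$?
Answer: $- \frac{3}{58} \approx -0.051724$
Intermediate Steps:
$b{\left(l \right)} = 0$
$- \frac{9}{b{\left(17 \right)} + 174} = - \frac{9}{0 + 174} = - \frac{9}{174} = \left(-9\right) \frac{1}{174} = - \frac{3}{58}$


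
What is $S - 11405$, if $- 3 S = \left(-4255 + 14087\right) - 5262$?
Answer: $- \frac{38785}{3} \approx -12928.0$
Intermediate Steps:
$S = - \frac{4570}{3}$ ($S = - \frac{\left(-4255 + 14087\right) - 5262}{3} = - \frac{9832 - 5262}{3} = \left(- \frac{1}{3}\right) 4570 = - \frac{4570}{3} \approx -1523.3$)
$S - 11405 = - \frac{4570}{3} - 11405 = - \frac{38785}{3}$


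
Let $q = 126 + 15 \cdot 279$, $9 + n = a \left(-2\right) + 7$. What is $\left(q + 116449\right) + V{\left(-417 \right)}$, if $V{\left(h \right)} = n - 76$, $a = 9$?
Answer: $120664$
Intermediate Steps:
$n = -20$ ($n = -9 + \left(9 \left(-2\right) + 7\right) = -9 + \left(-18 + 7\right) = -9 - 11 = -20$)
$q = 4311$ ($q = 126 + 4185 = 4311$)
$V{\left(h \right)} = -96$ ($V{\left(h \right)} = -20 - 76 = -96$)
$\left(q + 116449\right) + V{\left(-417 \right)} = \left(4311 + 116449\right) - 96 = 120760 - 96 = 120664$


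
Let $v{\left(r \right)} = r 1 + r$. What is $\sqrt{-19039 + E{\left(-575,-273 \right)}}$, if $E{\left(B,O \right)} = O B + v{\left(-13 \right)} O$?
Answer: $\sqrt{145034} \approx 380.83$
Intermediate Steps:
$v{\left(r \right)} = 2 r$ ($v{\left(r \right)} = r + r = 2 r$)
$E{\left(B,O \right)} = - 26 O + B O$ ($E{\left(B,O \right)} = O B + 2 \left(-13\right) O = B O - 26 O = - 26 O + B O$)
$\sqrt{-19039 + E{\left(-575,-273 \right)}} = \sqrt{-19039 - 273 \left(-26 - 575\right)} = \sqrt{-19039 - -164073} = \sqrt{-19039 + 164073} = \sqrt{145034}$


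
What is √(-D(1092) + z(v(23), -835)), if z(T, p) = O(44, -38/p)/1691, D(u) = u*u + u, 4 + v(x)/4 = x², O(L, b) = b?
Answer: I*√6591674667165470/74315 ≈ 1092.5*I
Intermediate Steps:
v(x) = -16 + 4*x²
D(u) = u + u² (D(u) = u² + u = u + u²)
z(T, p) = -2/(89*p) (z(T, p) = -38/p/1691 = -38/p*(1/1691) = -2/(89*p))
√(-D(1092) + z(v(23), -835)) = √(-1092*(1 + 1092) - 2/89/(-835)) = √(-1092*1093 - 2/89*(-1/835)) = √(-1*1193556 + 2/74315) = √(-1193556 + 2/74315) = √(-88699114138/74315) = I*√6591674667165470/74315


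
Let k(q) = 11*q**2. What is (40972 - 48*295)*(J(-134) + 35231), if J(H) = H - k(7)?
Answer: 926569096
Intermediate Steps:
J(H) = -539 + H (J(H) = H - 11*7**2 = H - 11*49 = H - 1*539 = H - 539 = -539 + H)
(40972 - 48*295)*(J(-134) + 35231) = (40972 - 48*295)*((-539 - 134) + 35231) = (40972 - 14160)*(-673 + 35231) = 26812*34558 = 926569096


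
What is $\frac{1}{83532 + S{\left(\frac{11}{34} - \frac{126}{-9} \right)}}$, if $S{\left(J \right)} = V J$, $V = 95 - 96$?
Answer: $\frac{34}{2839601} \approx 1.1974 \cdot 10^{-5}$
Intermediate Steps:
$V = -1$
$S{\left(J \right)} = - J$
$\frac{1}{83532 + S{\left(\frac{11}{34} - \frac{126}{-9} \right)}} = \frac{1}{83532 - \left(\frac{11}{34} - \frac{126}{-9}\right)} = \frac{1}{83532 - \left(11 \cdot \frac{1}{34} - -14\right)} = \frac{1}{83532 - \left(\frac{11}{34} + 14\right)} = \frac{1}{83532 - \frac{487}{34}} = \frac{1}{\frac{2839601}{34}} = \frac{34}{2839601}$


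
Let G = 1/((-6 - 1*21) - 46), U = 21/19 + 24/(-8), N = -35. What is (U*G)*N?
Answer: -1260/1387 ≈ -0.90844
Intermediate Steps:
U = -36/19 (U = 21*(1/19) + 24*(-1/8) = 21/19 - 3 = -36/19 ≈ -1.8947)
G = -1/73 (G = 1/((-6 - 21) - 46) = 1/(-27 - 46) = 1/(-73) = -1/73 ≈ -0.013699)
(U*G)*N = -36/19*(-1/73)*(-35) = (36/1387)*(-35) = -1260/1387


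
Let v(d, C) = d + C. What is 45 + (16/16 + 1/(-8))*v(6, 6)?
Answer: 111/2 ≈ 55.500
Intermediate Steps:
v(d, C) = C + d
45 + (16/16 + 1/(-8))*v(6, 6) = 45 + (16/16 + 1/(-8))*(6 + 6) = 45 + (16*(1/16) + 1*(-1/8))*12 = 45 + (1 - 1/8)*12 = 45 + (7/8)*12 = 45 + 21/2 = 111/2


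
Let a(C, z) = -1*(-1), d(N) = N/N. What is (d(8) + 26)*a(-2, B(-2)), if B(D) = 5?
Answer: 27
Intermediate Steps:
d(N) = 1
a(C, z) = 1
(d(8) + 26)*a(-2, B(-2)) = (1 + 26)*1 = 27*1 = 27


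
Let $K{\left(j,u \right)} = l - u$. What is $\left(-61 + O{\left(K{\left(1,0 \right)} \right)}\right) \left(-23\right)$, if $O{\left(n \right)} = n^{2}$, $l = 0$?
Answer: $1403$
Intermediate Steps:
$K{\left(j,u \right)} = - u$ ($K{\left(j,u \right)} = 0 - u = - u$)
$\left(-61 + O{\left(K{\left(1,0 \right)} \right)}\right) \left(-23\right) = \left(-61 + \left(\left(-1\right) 0\right)^{2}\right) \left(-23\right) = \left(-61 + 0^{2}\right) \left(-23\right) = \left(-61 + 0\right) \left(-23\right) = \left(-61\right) \left(-23\right) = 1403$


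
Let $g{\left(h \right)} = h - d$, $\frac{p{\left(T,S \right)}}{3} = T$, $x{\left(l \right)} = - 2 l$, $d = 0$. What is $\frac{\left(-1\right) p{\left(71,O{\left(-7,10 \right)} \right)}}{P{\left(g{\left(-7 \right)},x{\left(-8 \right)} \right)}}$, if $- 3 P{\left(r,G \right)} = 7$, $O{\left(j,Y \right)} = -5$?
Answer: $\frac{639}{7} \approx 91.286$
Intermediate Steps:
$p{\left(T,S \right)} = 3 T$
$g{\left(h \right)} = h$ ($g{\left(h \right)} = h - 0 = h + 0 = h$)
$P{\left(r,G \right)} = - \frac{7}{3}$ ($P{\left(r,G \right)} = \left(- \frac{1}{3}\right) 7 = - \frac{7}{3}$)
$\frac{\left(-1\right) p{\left(71,O{\left(-7,10 \right)} \right)}}{P{\left(g{\left(-7 \right)},x{\left(-8 \right)} \right)}} = \frac{\left(-1\right) 3 \cdot 71}{- \frac{7}{3}} = \left(-1\right) 213 \left(- \frac{3}{7}\right) = \left(-213\right) \left(- \frac{3}{7}\right) = \frac{639}{7}$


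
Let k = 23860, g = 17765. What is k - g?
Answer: 6095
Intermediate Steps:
k - g = 23860 - 1*17765 = 23860 - 17765 = 6095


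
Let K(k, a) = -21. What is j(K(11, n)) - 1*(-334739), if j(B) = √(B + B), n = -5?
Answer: 334739 + I*√42 ≈ 3.3474e+5 + 6.4807*I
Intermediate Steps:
j(B) = √2*√B (j(B) = √(2*B) = √2*√B)
j(K(11, n)) - 1*(-334739) = √2*√(-21) - 1*(-334739) = √2*(I*√21) + 334739 = I*√42 + 334739 = 334739 + I*√42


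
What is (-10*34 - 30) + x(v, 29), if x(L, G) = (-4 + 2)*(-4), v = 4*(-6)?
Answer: -362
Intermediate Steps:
v = -24
x(L, G) = 8 (x(L, G) = -2*(-4) = 8)
(-10*34 - 30) + x(v, 29) = (-10*34 - 30) + 8 = (-340 - 30) + 8 = -370 + 8 = -362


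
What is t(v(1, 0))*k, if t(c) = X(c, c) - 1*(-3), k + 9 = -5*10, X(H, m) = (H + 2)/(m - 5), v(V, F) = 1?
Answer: -531/4 ≈ -132.75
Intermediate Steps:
X(H, m) = (2 + H)/(-5 + m)
k = -59 (k = -9 - 5*10 = -9 - 50 = -59)
t(c) = 3 + (2 + c)/(-5 + c) (t(c) = (2 + c)/(-5 + c) - 1*(-3) = (2 + c)/(-5 + c) + 3 = 3 + (2 + c)/(-5 + c))
t(v(1, 0))*k = ((-13 + 4*1)/(-5 + 1))*(-59) = ((-13 + 4)/(-4))*(-59) = -¼*(-9)*(-59) = (9/4)*(-59) = -531/4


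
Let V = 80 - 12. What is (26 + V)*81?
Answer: 7614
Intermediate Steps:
V = 68
(26 + V)*81 = (26 + 68)*81 = 94*81 = 7614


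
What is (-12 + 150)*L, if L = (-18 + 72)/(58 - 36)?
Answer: 3726/11 ≈ 338.73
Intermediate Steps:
L = 27/11 (L = 54/22 = 54*(1/22) = 27/11 ≈ 2.4545)
(-12 + 150)*L = (-12 + 150)*(27/11) = 138*(27/11) = 3726/11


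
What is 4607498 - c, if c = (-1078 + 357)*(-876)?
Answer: 3975902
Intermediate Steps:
c = 631596 (c = -721*(-876) = 631596)
4607498 - c = 4607498 - 1*631596 = 4607498 - 631596 = 3975902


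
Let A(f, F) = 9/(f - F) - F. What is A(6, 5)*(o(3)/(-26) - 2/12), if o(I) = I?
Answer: -44/39 ≈ -1.1282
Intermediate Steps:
A(f, F) = -F + 9/(f - F)
A(6, 5)*(o(3)/(-26) - 2/12) = ((-9 - 1*5² + 5*6)/(5 - 1*6))*(3/(-26) - 2/12) = ((-9 - 1*25 + 30)/(5 - 6))*(3*(-1/26) - 2*1/12) = ((-9 - 25 + 30)/(-1))*(-3/26 - ⅙) = -1*(-4)*(-11/39) = 4*(-11/39) = -44/39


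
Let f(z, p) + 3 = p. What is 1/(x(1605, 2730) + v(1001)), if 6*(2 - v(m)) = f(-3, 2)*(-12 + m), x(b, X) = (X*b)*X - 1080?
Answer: 6/71771421521 ≈ 8.3599e-11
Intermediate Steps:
x(b, X) = -1080 + b*X² (x(b, X) = b*X² - 1080 = -1080 + b*X²)
f(z, p) = -3 + p
v(m) = m/6 (v(m) = 2 - (-3 + 2)*(-12 + m)/6 = 2 - (-1)*(-12 + m)/6 = 2 - (12 - m)/6 = 2 + (-2 + m/6) = m/6)
1/(x(1605, 2730) + v(1001)) = 1/((-1080 + 1605*2730²) + (⅙)*1001) = 1/((-1080 + 1605*7452900) + 1001/6) = 1/((-1080 + 11961904500) + 1001/6) = 1/(11961903420 + 1001/6) = 1/(71771421521/6) = 6/71771421521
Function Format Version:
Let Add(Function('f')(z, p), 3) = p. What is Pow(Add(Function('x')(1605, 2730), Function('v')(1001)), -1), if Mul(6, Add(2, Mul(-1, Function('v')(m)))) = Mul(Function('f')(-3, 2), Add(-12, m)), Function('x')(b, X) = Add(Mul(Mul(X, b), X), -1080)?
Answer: Rational(6, 71771421521) ≈ 8.3599e-11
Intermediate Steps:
Function('x')(b, X) = Add(-1080, Mul(b, Pow(X, 2))) (Function('x')(b, X) = Add(Mul(b, Pow(X, 2)), -1080) = Add(-1080, Mul(b, Pow(X, 2))))
Function('f')(z, p) = Add(-3, p)
Function('v')(m) = Mul(Rational(1, 6), m) (Function('v')(m) = Add(2, Mul(Rational(-1, 6), Mul(Add(-3, 2), Add(-12, m)))) = Add(2, Mul(Rational(-1, 6), Mul(-1, Add(-12, m)))) = Add(2, Mul(Rational(-1, 6), Add(12, Mul(-1, m)))) = Add(2, Add(-2, Mul(Rational(1, 6), m))) = Mul(Rational(1, 6), m))
Pow(Add(Function('x')(1605, 2730), Function('v')(1001)), -1) = Pow(Add(Add(-1080, Mul(1605, Pow(2730, 2))), Mul(Rational(1, 6), 1001)), -1) = Pow(Add(Add(-1080, Mul(1605, 7452900)), Rational(1001, 6)), -1) = Pow(Add(Add(-1080, 11961904500), Rational(1001, 6)), -1) = Pow(Add(11961903420, Rational(1001, 6)), -1) = Pow(Rational(71771421521, 6), -1) = Rational(6, 71771421521)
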